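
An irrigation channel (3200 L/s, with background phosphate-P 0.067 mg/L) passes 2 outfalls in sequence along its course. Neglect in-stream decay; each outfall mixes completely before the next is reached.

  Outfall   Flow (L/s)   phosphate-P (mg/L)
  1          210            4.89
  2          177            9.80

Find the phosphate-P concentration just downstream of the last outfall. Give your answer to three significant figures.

0.830 mg/L

Outfall 1: combined Q = 3410 L/s; C = (3200·0.06700 + 210.0·4.890)/3410 = 0.3640 mg/L.
Outfall 2: combined Q = 3587 L/s; C = (3410·0.3640 + 177.0·9.800)/3587 = 0.8296 mg/L.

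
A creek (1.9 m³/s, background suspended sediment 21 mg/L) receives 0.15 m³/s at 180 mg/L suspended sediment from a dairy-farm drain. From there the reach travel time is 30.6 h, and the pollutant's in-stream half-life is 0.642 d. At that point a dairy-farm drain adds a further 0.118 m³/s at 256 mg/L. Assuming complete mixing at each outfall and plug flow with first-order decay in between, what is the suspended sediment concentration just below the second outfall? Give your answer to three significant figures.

Conservation of mass: C = (1.900·21.00 + 0.1500·180.0) / 2.050 = 66.90/2.050 = 32.63 mg/L; combined flow 2.050 m³/s.
Half-life 0.642 d → k = ln 2 / 0.642 = 1.080 d⁻¹.
Applying C = C₀e^(−kt): 32.63 × 0.2524 = 8.238 mg/L.
At the second outfall, C = (2.050·8.238 + 0.1180·256.0) / (2.050 + 0.1180) = 21.72 mg/L.

21.7 mg/L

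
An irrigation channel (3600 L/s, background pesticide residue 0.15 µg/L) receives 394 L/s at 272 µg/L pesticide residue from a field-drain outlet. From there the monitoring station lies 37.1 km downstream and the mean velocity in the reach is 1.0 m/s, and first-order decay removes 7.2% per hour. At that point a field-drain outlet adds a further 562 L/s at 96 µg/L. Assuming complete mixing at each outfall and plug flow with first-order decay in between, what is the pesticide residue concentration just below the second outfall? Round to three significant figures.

22.8 µg/L

Flow-weighted average: C = (3600·0.1500 + 394.0·272.0) / 3994 = 107700/3994 = 26.97 µg/L; combined flow 3994 L/s.
Travel time t = 37.1·1000 / 1.0 = 37100 s = 10.31 h.
7.2%/h lost → k = −ln(1 − 0.072) = 0.07472 h⁻¹.
After decay, C = 26.97 × e^(−kt) = 26.97 × 0.4630 = 12.49 µg/L.
Second outfall: C = (3994·12.49 + 562.0·96.00)/4556 = 22.79 µg/L.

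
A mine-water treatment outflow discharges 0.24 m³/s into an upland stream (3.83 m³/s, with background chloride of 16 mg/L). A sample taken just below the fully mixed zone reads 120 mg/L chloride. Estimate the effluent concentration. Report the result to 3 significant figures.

Mass balance: 3.830·16.00 + 0.2400·Cₑ = 4.070·120.0
→ Cₑ = (4.070·120.0 − 3.830·16.00) / 0.2400 = 1780 mg/L.

1780 mg/L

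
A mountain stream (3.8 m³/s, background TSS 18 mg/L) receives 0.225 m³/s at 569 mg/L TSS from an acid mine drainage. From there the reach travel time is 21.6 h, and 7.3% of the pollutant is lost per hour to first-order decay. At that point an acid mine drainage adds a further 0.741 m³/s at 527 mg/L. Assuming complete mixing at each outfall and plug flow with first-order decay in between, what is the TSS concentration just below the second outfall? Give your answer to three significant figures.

90.0 mg/L

Mass balance: C = (3.800·18.00 + 0.2250·569.0) / 4.025 = 196.4/4.025 = 48.80 mg/L; combined flow 4.025 m³/s.
7.3%/h lost → k = −ln(1 − 0.073) = 0.07580 h⁻¹.
Decay over the reach: 48.80·exp(−kt) = 48.80·0.1945 = 9.492 mg/L.
At the second outfall, C = (4.025·9.492 + 0.7410·527.0) / (4.025 + 0.7410) = 89.95 mg/L.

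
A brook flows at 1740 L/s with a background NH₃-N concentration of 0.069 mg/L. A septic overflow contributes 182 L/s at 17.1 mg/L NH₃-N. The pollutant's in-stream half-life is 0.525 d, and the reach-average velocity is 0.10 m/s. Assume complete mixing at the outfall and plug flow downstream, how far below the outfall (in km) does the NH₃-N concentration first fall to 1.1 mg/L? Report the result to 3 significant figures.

After mixing, C = (1740·0.06900 + 182.0·17.10) / 1922 = 3232/1922 = 1.682 mg/L.
Half-life 0.525 d → k = ln 2 / 0.525 = 1.320 d⁻¹.
Set 1.682·exp(−k·t) = 1.1 → t = ln(1.682/1.1)/k = 27780 s = 7.717 h.
Distance = v·t = 0.10·27780 = 2778 m = 2.778 km.

2.78 km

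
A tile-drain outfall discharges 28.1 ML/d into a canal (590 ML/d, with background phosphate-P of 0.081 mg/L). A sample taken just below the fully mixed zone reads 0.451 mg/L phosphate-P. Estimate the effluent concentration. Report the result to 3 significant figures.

Mass balance: 590.0·0.08100 + 28.10·Cₑ = 618.1·0.4510
→ Cₑ = (618.1·0.4510 − 590.0·0.08100) / 28.10 = 8.220 mg/L.

8.22 mg/L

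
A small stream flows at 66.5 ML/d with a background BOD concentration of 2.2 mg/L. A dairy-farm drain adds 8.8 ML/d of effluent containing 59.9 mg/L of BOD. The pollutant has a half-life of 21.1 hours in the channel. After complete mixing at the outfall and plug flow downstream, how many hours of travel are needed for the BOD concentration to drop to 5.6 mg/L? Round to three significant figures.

Flow-weighted average: C = (66.50·2.200 + 8.800·59.90) / 75.30 = 673.4/75.30 = 8.943 mg/L.
Half-life 21.1 h → k = ln 2 / 21.1 = 0.03285 h⁻¹ = 0.7884 d⁻¹.
8.943·exp(−k·t) = 5.6 → t = ln(8.943/5.6)/k = 51300 s = 14.25 h.

14.3 h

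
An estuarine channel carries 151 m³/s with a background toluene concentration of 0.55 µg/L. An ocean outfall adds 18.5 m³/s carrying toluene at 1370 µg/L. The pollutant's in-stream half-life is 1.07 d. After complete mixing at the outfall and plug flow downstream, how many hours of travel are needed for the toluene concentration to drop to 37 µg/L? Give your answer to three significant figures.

After mixing, C = (151.0·0.5500 + 18.50·1370) / 169.5 = 25430/169.5 = 150.0 µg/L.
Half-life 1.07 d → k = ln 2 / 1.07 = 0.6478 d⁻¹.
150.0·exp(−k·t) = 37 → t = ln(150.0/37)/k = 186700 s = 51.86 h.

51.9 h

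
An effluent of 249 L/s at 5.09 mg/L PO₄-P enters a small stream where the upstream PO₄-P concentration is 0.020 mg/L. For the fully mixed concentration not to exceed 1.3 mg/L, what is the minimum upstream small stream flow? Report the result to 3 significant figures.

Set C_mix = 1.3: (Q·0.02000 + 249.0·5.090) / (Q + 249.0) = 1.3
→ Q = 249.0·(5.090 − 1.3)/(1.3 − 0.02000) = 737.3 L/s.

737 L/s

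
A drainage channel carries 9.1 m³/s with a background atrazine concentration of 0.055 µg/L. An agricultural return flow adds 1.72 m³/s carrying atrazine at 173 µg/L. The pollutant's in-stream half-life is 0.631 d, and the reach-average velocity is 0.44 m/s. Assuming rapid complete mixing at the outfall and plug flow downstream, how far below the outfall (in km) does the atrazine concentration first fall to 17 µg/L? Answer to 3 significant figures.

Flow-weighted average: C = (9.100·0.05500 + 1.720·173.0) / 10.82 = 298.1/10.82 = 27.55 µg/L.
Half-life 0.631 d → k = ln 2 / 0.631 = 1.098 d⁻¹.
Set 27.55·exp(−k·t) = 17 → t = ln(27.55/17)/k = 37960 s = 10.55 h.
Distance = v·t = 0.44·37960 = 16700 m = 16.70 km.

16.7 km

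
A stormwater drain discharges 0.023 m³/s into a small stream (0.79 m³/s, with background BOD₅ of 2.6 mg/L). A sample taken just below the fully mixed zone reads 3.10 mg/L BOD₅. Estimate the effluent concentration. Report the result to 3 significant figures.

Mass balance: 0.7900·2.600 + 0.02300·Cₑ = 0.8130·3.100
→ Cₑ = (0.8130·3.100 − 0.7900·2.600) / 0.02300 = 20.27 mg/L.

20.3 mg/L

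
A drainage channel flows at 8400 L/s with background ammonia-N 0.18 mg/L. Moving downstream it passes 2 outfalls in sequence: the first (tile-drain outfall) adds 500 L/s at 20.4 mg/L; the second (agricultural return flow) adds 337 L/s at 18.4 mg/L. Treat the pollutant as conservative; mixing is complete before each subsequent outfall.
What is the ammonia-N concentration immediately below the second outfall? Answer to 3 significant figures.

Outfall 1: combined Q = 8900 L/s; C = (8400·0.1800 + 500.0·20.40)/8900 = 1.316 mg/L.
Outfall 2: combined Q = 9237 L/s; C = (8900·1.316 + 337.0·18.40)/9237 = 1.939 mg/L.

1.94 mg/L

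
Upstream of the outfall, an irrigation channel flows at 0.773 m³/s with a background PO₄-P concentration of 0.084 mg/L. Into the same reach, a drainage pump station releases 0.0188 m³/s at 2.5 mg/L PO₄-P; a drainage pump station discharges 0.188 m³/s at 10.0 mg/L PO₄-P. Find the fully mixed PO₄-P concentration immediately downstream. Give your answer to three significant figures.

After mixing, C = (0.7730·0.08400 + 0.01880·2.500 + 0.1880·10.00) / 0.9798 = 1.992/0.9798 = 2.033 mg/L.

2.03 mg/L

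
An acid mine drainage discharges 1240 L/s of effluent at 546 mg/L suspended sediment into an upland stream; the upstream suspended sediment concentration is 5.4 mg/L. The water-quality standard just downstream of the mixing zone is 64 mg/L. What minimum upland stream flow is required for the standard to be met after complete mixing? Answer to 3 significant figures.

10200 L/s

Set C_mix = 64: (Q·5.400 + 1240·546.0) / (Q + 1240) = 64
→ Q = 1240·(546.0 − 64)/(64 − 5.400) = 10200 L/s.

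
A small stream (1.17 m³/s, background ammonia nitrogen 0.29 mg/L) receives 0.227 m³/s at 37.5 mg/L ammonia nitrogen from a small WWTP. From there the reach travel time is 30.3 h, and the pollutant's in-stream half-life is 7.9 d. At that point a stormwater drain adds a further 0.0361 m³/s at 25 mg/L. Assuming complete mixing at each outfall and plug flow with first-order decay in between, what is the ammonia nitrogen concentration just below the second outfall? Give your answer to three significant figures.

Mixed concentration C = ΣQC/ΣQ = (1.170·0.2900 + 0.2270·37.50) / 1.397 = 8.852/1.397 = 6.336 mg/L; combined flow 1.397 m³/s.
Half-life 7.9 d → k = ln 2 / 7.9 = 0.08774 d⁻¹.
After decay, C = 6.336 × e^(−kt) = 6.336 × 0.8951 = 5.672 mg/L.
At the second outfall, C = (1.397·5.672 + 0.03610·25.00) / (1.397 + 0.03610) = 6.159 mg/L.

6.16 mg/L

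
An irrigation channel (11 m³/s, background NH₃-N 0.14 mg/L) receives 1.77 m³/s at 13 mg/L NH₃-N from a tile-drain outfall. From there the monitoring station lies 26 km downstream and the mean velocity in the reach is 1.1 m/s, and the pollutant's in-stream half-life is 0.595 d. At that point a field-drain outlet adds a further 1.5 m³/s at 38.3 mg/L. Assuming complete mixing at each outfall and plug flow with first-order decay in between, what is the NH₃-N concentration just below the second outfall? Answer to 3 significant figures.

Flow-weighted average: C = (11.00·0.1400 + 1.770·13.00) / 12.77 = 24.55/12.77 = 1.922 mg/L; combined flow 12.77 m³/s.
Travel time t = 26·1000 / 1.1 = 23640 s = 6.566 h.
Half-life 0.595 d → k = ln 2 / 0.595 = 1.165 d⁻¹.
Applying C = C₀e^(−kt): 1.922 × 0.7271 = 1.398 mg/L.
At the second outfall, C = (12.77·1.398 + 1.500·38.30) / (12.77 + 1.500) = 5.277 mg/L.

5.28 mg/L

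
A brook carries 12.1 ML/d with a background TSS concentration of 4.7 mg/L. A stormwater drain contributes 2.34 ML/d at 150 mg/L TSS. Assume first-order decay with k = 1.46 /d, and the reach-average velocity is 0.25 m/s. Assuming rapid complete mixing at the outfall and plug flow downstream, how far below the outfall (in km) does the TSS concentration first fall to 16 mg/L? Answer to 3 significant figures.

Flow-weighted average: C = (12.10·4.700 + 2.340·150.0) / 14.44 = 407.9/14.44 = 28.25 mg/L.
Set 28.25·exp(−k·t) = 16 → t = ln(28.25/16)/k = 33630 s = 9.343 h.
Distance = v·t = 0.25·33630 = 8409 m = 8.409 km.

8.41 km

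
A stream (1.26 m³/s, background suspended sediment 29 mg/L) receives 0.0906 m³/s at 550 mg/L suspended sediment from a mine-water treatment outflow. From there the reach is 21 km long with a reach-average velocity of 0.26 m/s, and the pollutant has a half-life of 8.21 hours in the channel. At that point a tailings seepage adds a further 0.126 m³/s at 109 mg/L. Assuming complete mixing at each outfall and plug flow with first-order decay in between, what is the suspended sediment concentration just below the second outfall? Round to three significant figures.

18.1 mg/L

Flow-weighted average: C = (1.260·29.00 + 0.09060·550.0) / 1.351 = 86.37/1.351 = 63.95 mg/L; combined flow 1.351 m³/s.
Travel time t = 21·1000 / 0.26 = 80770 s = 22.44 h.
Half-life 8.21 h → k = ln 2 / 8.21 = 0.08443 h⁻¹ = 2.026 d⁻¹.
First-order decay: C = 63.95·exp(−k·t) = 63.95·0.1504 = 9.620 mg/L.
Second outfall: C = (1.351·9.620 + 0.1260·109.0)/1.477 = 18.10 mg/L.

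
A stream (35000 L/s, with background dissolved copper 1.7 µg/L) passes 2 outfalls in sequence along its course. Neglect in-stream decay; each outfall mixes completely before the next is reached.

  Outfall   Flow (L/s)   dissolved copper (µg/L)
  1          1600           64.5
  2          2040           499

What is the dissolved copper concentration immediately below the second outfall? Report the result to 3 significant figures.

30.6 µg/L

Below outfall 1: Q → 36600 L/s, C = (35000·1.700 + 1600·64.50)/36600 = 4.445 µg/L.
Below outfall 2: Q → 38640 L/s, C = (36600·4.445 + 2040·499.0)/38640 = 30.56 µg/L.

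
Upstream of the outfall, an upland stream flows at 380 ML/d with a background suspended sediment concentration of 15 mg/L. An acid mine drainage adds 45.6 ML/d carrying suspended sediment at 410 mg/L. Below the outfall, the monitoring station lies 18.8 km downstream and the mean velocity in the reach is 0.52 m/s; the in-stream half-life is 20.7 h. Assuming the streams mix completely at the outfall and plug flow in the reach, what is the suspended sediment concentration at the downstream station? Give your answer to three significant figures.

Mass balance: C = (380.0·15.00 + 45.60·410.0) / 425.6 = 24400/425.6 = 57.32 mg/L.
Travel time t = 18.8·1000 / 0.52 = 36150 s = 10.04 h.
Half-life 20.7 h → k = ln 2 / 20.7 = 0.03349 h⁻¹ = 0.8036 d⁻¹.
Applying C = C₀e^(−kt): 57.32 × 0.7144 = 40.95 mg/L.

41.0 mg/L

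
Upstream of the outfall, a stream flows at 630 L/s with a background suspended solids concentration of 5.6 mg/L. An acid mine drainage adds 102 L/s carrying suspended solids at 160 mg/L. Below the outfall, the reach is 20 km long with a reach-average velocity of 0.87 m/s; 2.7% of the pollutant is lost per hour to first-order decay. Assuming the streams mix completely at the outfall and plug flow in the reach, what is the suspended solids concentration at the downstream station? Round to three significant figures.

22.8 mg/L

After mixing, C = (630.0·5.600 + 102.0·160.0) / 732.0 = 19850/732.0 = 27.11 mg/L.
Travel time t = 20·1000 / 0.87 = 22990 s = 6.386 h.
2.7%/h lost → k = −ln(1 − 0.027) = 0.02737 h⁻¹.
Decay over the reach: 27.11·exp(−kt) = 27.11·0.8396 = 22.77 mg/L.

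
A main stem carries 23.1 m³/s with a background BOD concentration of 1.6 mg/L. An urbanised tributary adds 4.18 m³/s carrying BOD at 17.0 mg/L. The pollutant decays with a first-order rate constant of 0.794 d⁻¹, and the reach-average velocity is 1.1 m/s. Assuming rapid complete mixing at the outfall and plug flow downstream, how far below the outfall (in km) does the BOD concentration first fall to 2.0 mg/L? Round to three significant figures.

81.8 km

Mass balance: C = (23.10·1.600 + 4.180·17.00) / 27.28 = 108.0/27.28 = 3.960 mg/L.
Set 3.960·exp(−k·t) = 2.0 → t = ln(3.960/2.0)/k = 74320 s = 20.65 h.
Distance = v·t = 1.1·74320 = 81760 m = 81.76 km.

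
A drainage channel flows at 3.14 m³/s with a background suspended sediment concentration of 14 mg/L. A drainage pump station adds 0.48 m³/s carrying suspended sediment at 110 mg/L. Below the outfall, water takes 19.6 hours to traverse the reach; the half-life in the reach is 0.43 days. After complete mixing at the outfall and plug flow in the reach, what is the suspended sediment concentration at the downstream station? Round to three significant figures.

7.17 mg/L

After mixing, C = (3.140·14.00 + 0.4800·110.0) / 3.620 = 96.76/3.620 = 26.73 mg/L.
Half-life 0.43 d → k = ln 2 / 0.43 = 1.612 d⁻¹.
First-order decay: C = 26.73·exp(−k·t) = 26.73·0.2681 = 7.166 mg/L.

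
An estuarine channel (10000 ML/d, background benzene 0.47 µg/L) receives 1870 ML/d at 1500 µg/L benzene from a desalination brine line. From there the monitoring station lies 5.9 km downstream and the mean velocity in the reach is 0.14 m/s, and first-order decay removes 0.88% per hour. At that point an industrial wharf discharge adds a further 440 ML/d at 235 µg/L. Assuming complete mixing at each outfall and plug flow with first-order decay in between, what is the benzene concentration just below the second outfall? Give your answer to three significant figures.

214 µg/L

Mass balance: C = (10000·0.4700 + 1870·1500) / 11870 = 2810000/11870 = 236.7 µg/L; combined flow 11870 ML/d.
Travel time t = 5.9·1000 / 0.14 = 42140 s = 11.71 h.
0.88%/h lost → k = −ln(1 − 0.0088) = 0.008839 h⁻¹.
Applying C = C₀e^(−kt): 236.7 × 0.9017 = 213.4 µg/L.
At the second outfall, C = (11870·213.4 + 440.0·235.0) / (11870 + 440.0) = 214.2 µg/L.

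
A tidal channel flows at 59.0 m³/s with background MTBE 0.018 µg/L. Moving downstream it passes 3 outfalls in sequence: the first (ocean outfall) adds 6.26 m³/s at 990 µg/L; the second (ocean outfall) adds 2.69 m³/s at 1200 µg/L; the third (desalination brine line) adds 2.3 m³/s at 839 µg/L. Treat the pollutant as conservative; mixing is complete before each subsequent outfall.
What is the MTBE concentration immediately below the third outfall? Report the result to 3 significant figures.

162 µg/L

Below outfall 1: Q → 65.26 m³/s, C = (59.00·0.01800 + 6.260·990.0)/65.26 = 94.98 µg/L.
Below outfall 2: Q → 67.95 m³/s, C = (65.26·94.98 + 2.690·1200)/67.95 = 138.7 µg/L.
Below outfall 3: Q → 70.25 m³/s, C = (67.95·138.7 + 2.300·839.0)/70.25 = 161.7 µg/L.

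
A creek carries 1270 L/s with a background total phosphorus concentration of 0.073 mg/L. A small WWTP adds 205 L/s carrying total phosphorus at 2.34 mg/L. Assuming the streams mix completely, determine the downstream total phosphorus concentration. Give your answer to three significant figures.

0.388 mg/L

Mass balance: C = (1270·0.07300 + 205.0·2.340) / 1475 = 572.4/1475 = 0.3881 mg/L.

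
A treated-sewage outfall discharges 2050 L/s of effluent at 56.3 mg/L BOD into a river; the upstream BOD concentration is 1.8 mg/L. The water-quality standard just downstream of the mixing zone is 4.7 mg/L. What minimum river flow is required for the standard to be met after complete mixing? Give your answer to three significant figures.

36500 L/s

Set C_mix = 4.7: (Q·1.800 + 2050·56.30) / (Q + 2050) = 4.7
→ Q = 2050·(56.30 − 4.7)/(4.7 − 1.800) = 36480 L/s.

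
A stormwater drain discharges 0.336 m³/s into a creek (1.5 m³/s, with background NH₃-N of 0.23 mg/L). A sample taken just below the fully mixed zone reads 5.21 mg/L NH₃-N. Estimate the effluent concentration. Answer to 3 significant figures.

Mass balance: 1.500·0.2300 + 0.3360·Cₑ = 1.836·5.210
→ Cₑ = (1.836·5.210 − 1.500·0.2300) / 0.3360 = 27.44 mg/L.

27.4 mg/L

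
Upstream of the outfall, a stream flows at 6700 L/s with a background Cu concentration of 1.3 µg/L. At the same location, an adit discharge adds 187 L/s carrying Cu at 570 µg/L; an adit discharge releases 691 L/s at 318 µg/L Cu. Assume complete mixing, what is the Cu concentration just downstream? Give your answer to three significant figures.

44.2 µg/L

Mixed concentration C = ΣQC/ΣQ = (6700·1.300 + 187.0·570.0 + 691.0·318.0) / 7578 = 335000/7578 = 44.21 µg/L.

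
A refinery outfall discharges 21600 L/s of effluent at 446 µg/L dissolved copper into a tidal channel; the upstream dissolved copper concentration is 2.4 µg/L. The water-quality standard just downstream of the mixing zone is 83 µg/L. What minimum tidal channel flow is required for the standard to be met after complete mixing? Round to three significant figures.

97300 L/s

Set C_mix = 83: (Q·2.400 + 21600·446.0) / (Q + 21600) = 83
→ Q = 21600·(446.0 − 83)/(83 − 2.400) = 97280 L/s.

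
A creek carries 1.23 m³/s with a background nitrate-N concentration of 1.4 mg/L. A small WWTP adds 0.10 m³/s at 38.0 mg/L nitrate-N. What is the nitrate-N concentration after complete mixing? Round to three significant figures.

After mixing, C = (1.230·1.400 + 0.1000·38.00) / 1.330 = 5.522/1.330 = 4.152 mg/L.

4.15 mg/L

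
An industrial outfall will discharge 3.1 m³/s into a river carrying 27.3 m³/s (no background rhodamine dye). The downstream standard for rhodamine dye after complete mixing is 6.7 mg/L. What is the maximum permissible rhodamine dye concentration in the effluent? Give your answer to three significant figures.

65.7 mg/L

At the limit, (Qr·Cr + Qe·Cₑ)/(Qr + Qe) = 6.7:
Cₑ = (30.40·6.7 − 27.30·0) / 3.100 = 65.70 mg/L.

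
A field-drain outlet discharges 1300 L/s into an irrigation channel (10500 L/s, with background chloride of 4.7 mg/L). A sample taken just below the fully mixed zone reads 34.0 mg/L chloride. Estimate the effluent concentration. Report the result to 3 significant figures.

Mass balance: 10500·4.700 + 1300·Cₑ = 11800·34.00
→ Cₑ = (11800·34.00 − 10500·4.700) / 1300 = 270.7 mg/L.

271 mg/L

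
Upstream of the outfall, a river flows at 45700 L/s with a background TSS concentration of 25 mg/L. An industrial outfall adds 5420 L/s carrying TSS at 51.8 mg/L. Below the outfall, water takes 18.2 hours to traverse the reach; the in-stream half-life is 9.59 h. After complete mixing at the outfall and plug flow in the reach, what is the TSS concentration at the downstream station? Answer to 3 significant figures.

Mixed concentration C = ΣQC/ΣQ = (45700·25.00 + 5420·51.80) / 51120 = 1423000/51120 = 27.84 mg/L.
Half-life 9.59 h → k = ln 2 / 9.59 = 0.07228 h⁻¹ = 1.735 d⁻¹.
Applying C = C₀e^(−kt): 27.84 × 0.2684 = 7.471 mg/L.

7.47 mg/L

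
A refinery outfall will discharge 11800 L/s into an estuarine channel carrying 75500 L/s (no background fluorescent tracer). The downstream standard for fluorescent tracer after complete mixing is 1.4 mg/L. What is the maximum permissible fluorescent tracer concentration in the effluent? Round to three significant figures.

At the limit, (Qr·Cr + Qe·Cₑ)/(Qr + Qe) = 1.4:
Cₑ = (87300·1.4 − 75500·0) / 11800 = 10.36 mg/L.

10.4 mg/L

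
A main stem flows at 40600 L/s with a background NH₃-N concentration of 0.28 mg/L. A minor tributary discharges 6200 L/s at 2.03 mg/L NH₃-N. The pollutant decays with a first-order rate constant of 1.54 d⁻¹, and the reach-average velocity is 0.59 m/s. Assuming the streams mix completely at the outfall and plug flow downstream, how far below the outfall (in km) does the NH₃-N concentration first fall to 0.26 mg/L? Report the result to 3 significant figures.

Conservation of mass: C = (40600·0.2800 + 6200·2.030) / 46800 = 23950/46800 = 0.5118 mg/L.
Set 0.5118·exp(−k·t) = 0.26 → t = ln(0.5118/0.26)/k = 38000 s = 10.56 h.
Distance = v·t = 0.59·38000 = 22420 m = 22.42 km.

22.4 km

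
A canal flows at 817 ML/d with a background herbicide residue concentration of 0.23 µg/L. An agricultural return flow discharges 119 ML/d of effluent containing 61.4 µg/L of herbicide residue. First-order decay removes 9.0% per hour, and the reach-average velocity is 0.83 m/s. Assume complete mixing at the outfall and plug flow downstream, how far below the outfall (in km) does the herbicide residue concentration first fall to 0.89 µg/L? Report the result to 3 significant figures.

Flow-weighted average: C = (817.0·0.2300 + 119.0·61.40) / 936.0 = 7495/936.0 = 8.007 µg/L.
9.0%/h lost → k = −ln(1 − 0.09) = 0.09431 h⁻¹.
Set 8.007·exp(−k·t) = 0.89 → t = ln(8.007/0.89)/k = 83860 s = 23.29 h.
Distance = v·t = 0.83·83860 = 69600 m = 69.60 km.

69.6 km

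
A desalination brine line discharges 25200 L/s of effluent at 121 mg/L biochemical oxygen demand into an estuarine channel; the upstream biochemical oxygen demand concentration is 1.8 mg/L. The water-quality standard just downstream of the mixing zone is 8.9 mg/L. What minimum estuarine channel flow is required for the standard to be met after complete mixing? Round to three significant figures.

Set C_mix = 8.9: (Q·1.800 + 25200·121.0) / (Q + 25200) = 8.9
→ Q = 25200·(121.0 − 8.9)/(8.9 − 1.800) = 397900 L/s.

398000 L/s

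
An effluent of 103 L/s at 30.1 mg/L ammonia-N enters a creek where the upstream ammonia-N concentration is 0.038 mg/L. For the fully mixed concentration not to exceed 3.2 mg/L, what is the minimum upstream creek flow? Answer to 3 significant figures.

Set C_mix = 3.2: (Q·0.03800 + 103.0·30.10) / (Q + 103.0) = 3.2
→ Q = 103.0·(30.10 − 3.2)/(3.2 − 0.03800) = 876.2 L/s.

876 L/s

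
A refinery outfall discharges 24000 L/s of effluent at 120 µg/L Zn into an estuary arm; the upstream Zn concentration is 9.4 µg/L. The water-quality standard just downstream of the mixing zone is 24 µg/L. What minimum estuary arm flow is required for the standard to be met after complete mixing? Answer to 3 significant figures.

158000 L/s

Set C_mix = 24: (Q·9.400 + 24000·120.0) / (Q + 24000) = 24
→ Q = 24000·(120.0 − 24)/(24 − 9.400) = 157800 L/s.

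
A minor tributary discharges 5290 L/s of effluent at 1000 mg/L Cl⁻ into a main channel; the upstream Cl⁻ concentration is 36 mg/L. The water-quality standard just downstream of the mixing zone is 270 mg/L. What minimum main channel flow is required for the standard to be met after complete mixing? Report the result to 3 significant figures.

Set C_mix = 270: (Q·36.00 + 5290·1000) / (Q + 5290) = 270
→ Q = 5290·(1000 − 270)/(270 − 36.00) = 16500 L/s.

16500 L/s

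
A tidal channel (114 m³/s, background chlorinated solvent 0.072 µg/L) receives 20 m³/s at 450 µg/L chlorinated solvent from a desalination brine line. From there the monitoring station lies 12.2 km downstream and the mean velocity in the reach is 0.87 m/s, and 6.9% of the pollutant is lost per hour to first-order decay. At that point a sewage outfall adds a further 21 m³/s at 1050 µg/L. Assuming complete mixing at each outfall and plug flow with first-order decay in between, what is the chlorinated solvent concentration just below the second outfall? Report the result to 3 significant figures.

186 µg/L

Flow-weighted average: C = (114.0·0.07200 + 20.00·450.0) / 134.0 = 9008/134.0 = 67.23 µg/L; combined flow 134.0 m³/s.
Travel time t = 12.2·1000 / 0.87 = 14020 s = 3.895 h.
6.9%/h lost → k = −ln(1 − 0.069) = 0.07150 h⁻¹.
Applying C = C₀e^(−kt): 67.23 × 0.7569 = 50.88 µg/L.
Second outfall: C = (134.0·50.88 + 21.00·1050)/155.0 = 186.2 µg/L.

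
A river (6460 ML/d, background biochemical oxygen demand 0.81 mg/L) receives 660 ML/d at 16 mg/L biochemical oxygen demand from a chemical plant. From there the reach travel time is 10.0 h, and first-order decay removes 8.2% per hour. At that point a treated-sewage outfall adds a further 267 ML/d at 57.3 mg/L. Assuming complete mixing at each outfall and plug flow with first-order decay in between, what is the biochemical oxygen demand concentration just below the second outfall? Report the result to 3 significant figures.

After mixing, C = (6460·0.8100 + 660.0·16.00) / 7120 = 15790/7120 = 2.218 mg/L; combined flow 7120 ML/d.
8.2%/h lost → k = −ln(1 − 0.082) = 0.08556 h⁻¹.
After decay, C = 2.218 × e^(−kt) = 2.218 × 0.4250 = 0.9428 mg/L.
At the second outfall, C = (7120·0.9428 + 267.0·57.30) / (7120 + 267.0) = 2.980 mg/L.

2.98 mg/L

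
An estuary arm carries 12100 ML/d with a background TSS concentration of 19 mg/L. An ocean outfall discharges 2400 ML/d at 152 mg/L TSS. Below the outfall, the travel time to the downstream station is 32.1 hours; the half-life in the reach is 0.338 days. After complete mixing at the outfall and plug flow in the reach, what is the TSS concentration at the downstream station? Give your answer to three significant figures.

2.64 mg/L

Flow-weighted average: C = (12100·19.00 + 2400·152.0) / 14500 = 594700/14500 = 41.01 mg/L.
Half-life 0.338 d → k = ln 2 / 0.338 = 2.051 d⁻¹.
First-order decay: C = 41.01·exp(−k·t) = 41.01·0.06439 = 2.641 mg/L.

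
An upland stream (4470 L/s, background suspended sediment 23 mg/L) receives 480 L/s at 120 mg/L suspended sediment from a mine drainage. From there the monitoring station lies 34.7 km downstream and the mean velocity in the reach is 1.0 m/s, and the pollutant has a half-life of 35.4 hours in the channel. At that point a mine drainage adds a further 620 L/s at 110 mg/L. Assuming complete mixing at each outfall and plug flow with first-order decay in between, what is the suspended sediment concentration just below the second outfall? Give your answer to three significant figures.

Conservation of mass: C = (4470·23.00 + 480.0·120.0) / 4950 = 160400/4950 = 32.41 mg/L; combined flow 4950 L/s.
Travel time t = 34.7·1000 / 1.0 = 34700 s = 9.639 h.
Half-life 35.4 h → k = ln 2 / 35.4 = 0.01958 h⁻¹ = 0.4699 d⁻¹.
Applying C = C₀e^(−kt): 32.41 × 0.8280 = 26.83 mg/L.
At the second outfall, C = (4950·26.83 + 620.0·110.0) / (4950 + 620.0) = 36.09 mg/L.

36.1 mg/L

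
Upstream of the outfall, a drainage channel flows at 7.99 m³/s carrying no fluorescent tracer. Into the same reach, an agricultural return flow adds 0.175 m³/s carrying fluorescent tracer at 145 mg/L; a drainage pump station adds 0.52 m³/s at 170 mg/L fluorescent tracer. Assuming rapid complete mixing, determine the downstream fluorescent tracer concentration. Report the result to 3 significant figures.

Mixed concentration C = ΣQC/ΣQ = (7.990·0 + 0.1750·145.0 + 0.5200·170.0) / 8.685 = 113.8/8.685 = 13.10 mg/L.

13.1 mg/L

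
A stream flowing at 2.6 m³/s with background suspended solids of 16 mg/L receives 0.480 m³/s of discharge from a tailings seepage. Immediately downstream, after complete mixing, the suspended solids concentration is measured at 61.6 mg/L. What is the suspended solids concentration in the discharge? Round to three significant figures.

Mass balance: 2.600·16.00 + 0.4800·Cₑ = 3.080·61.60
→ Cₑ = (3.080·61.60 − 2.600·16.00) / 0.4800 = 308.6 mg/L.

309 mg/L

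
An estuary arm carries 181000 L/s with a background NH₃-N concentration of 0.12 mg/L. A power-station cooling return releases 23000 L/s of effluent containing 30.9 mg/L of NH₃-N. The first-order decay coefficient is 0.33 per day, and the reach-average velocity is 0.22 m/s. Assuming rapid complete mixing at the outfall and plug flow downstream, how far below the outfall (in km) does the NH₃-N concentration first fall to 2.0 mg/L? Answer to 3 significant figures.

33.7 km

After mixing, C = (181000·0.1200 + 23000·30.90) / 204000 = 732400/204000 = 3.590 mg/L.
Set 3.590·exp(−k·t) = 2.0 → t = ln(3.590/2.0)/k = 153200 s = 42.55 h.
Distance = v·t = 0.22·153200 = 33700 m = 33.70 km.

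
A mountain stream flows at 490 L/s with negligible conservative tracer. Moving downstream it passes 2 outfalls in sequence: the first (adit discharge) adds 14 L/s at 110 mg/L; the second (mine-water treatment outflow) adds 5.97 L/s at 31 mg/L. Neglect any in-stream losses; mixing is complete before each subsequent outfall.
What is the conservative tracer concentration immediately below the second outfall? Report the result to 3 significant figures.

3.38 mg/L

After outfall 1: Q = 490.0 + 14.00 = 504.0 L/s; C = (490.0·0 + 14.00·110.0)/504.0 = 3.056 mg/L.
After outfall 2: Q = 504.0 + 5.970 = 510.0 L/s; C = (504.0·3.056 + 5.970·31.00)/510.0 = 3.383 mg/L.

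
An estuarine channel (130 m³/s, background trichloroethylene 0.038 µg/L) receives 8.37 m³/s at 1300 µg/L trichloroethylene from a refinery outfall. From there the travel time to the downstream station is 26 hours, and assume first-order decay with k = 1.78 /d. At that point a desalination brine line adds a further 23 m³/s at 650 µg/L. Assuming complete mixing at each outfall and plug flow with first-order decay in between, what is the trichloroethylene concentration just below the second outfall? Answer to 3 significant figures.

After mixing, C = (130.0·0.03800 + 8.370·1300) / 138.4 = 10890/138.4 = 78.67 µg/L; combined flow 138.4 m³/s.
Applying C = C₀e^(−kt): 78.67 × 0.1454 = 11.44 µg/L.
Second outfall: C = (138.4·11.44 + 23.00·650.0)/161.4 = 102.5 µg/L.

102 µg/L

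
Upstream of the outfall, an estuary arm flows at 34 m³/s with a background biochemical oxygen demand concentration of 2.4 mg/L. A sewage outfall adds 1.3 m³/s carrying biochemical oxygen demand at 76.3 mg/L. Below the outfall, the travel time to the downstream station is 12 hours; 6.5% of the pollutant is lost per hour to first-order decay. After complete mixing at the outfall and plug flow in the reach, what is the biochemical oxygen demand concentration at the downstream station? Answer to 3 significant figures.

2.29 mg/L

Mixed concentration C = ΣQC/ΣQ = (34.00·2.400 + 1.300·76.30) / 35.30 = 180.8/35.30 = 5.122 mg/L.
6.5%/h lost → k = −ln(1 − 0.065) = 0.06721 h⁻¹.
First-order decay: C = 5.122·exp(−k·t) = 5.122·0.4464 = 2.286 mg/L.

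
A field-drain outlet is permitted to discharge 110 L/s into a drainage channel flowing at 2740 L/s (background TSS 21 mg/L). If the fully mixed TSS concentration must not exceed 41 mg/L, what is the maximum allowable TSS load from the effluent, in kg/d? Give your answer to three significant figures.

Mass balance at the limit: 2740·21.00 + 110.0·Cₑ = 2850·41 → Cₑ = 539.2 mg/L.
110.0 L/s = 0.1100 m³/s. Load = 0.1100 m³/s × 539.2 g/m³ × 86 400 s/d = 5124 kg/d.

5120 kg/d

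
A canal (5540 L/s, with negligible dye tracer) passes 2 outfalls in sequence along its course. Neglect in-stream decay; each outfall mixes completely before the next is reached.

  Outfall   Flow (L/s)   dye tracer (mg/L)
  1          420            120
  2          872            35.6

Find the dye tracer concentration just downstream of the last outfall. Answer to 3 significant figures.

11.9 mg/L

Below outfall 1: Q → 5960 L/s, C = (5540·0 + 420.0·120.0)/5960 = 8.456 mg/L.
Below outfall 2: Q → 6832 L/s, C = (5960·8.456 + 872.0·35.60)/6832 = 11.92 mg/L.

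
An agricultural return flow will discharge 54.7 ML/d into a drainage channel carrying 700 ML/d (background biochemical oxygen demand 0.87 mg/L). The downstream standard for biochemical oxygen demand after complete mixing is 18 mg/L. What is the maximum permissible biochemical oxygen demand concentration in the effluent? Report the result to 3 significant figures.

At the limit, (Qr·Cr + Qe·Cₑ)/(Qr + Qe) = 18:
Cₑ = (754.7·18 − 700.0·0.8700) / 54.70 = 237.2 mg/L.

237 mg/L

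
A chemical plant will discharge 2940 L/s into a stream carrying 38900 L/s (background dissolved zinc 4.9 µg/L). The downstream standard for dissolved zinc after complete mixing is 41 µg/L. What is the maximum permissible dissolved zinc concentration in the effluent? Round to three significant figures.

At the limit, (Qr·Cr + Qe·Cₑ)/(Qr + Qe) = 41:
Cₑ = (41840·41 − 38900·4.900) / 2940 = 518.6 µg/L.

519 µg/L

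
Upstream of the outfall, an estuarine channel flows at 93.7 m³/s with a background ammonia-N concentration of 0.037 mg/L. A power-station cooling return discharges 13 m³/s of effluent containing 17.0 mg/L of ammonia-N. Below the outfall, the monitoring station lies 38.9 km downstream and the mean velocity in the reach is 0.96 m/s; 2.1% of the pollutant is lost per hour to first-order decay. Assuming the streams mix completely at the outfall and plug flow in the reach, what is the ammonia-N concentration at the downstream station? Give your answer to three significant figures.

Mass balance: C = (93.70·0.03700 + 13.00·17.00) / 106.7 = 224.5/106.7 = 2.104 mg/L.
Travel time t = 38.9·1000 / 0.96 = 40520 s = 11.26 h.
2.1%/h lost → k = −ln(1 − 0.021) = 0.02122 h⁻¹.
First-order decay: C = 2.104·exp(−k·t) = 2.104·0.7875 = 1.657 mg/L.

1.66 mg/L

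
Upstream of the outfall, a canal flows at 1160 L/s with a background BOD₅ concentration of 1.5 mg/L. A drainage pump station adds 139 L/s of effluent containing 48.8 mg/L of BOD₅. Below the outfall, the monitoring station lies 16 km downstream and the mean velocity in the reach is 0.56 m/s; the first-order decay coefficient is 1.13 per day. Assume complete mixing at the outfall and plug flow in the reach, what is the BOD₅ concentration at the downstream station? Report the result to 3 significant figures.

4.52 mg/L

After mixing, C = (1160·1.500 + 139.0·48.80) / 1299 = 8523/1299 = 6.561 mg/L.
Travel time t = 16·1000 / 0.56 = 28570 s = 7.937 h.
Decay over the reach: 6.561·exp(−kt) = 6.561·0.6882 = 4.516 mg/L.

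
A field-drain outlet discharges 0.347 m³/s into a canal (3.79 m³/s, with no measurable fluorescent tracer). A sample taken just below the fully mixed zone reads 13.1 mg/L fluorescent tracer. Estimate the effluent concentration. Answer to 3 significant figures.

Mass balance: 3.790·0 + 0.3470·Cₑ = 4.137·13.10
→ Cₑ = (4.137·13.10 − 3.790·0) / 0.3470 = 156.2 mg/L.

156 mg/L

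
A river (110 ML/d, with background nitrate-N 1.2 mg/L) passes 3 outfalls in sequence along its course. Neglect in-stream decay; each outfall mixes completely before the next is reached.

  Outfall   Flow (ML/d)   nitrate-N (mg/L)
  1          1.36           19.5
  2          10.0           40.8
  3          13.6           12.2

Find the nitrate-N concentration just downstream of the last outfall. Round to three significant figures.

5.43 mg/L

Below outfall 1: Q → 111.4 ML/d, C = (110.0·1.200 + 1.360·19.50)/111.4 = 1.423 mg/L.
Below outfall 2: Q → 121.4 ML/d, C = (111.4·1.423 + 10.00·40.80)/121.4 = 4.668 mg/L.
Below outfall 3: Q → 135.0 ML/d, C = (121.4·4.668 + 13.60·12.20)/135.0 = 5.427 mg/L.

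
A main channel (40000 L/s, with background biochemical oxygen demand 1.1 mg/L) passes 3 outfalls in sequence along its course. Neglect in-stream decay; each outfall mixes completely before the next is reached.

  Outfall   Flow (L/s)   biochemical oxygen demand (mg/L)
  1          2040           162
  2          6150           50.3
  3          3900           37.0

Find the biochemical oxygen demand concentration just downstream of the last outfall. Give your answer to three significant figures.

15.9 mg/L

After outfall 1: Q = 40000 + 2040 = 42040 L/s; C = (40000·1.100 + 2040·162.0)/42040 = 8.908 mg/L.
After outfall 2: Q = 42040 + 6150 = 48190 L/s; C = (42040·8.908 + 6150·50.30)/48190 = 14.19 mg/L.
After outfall 3: Q = 48190 + 3900 = 52090 L/s; C = (48190·14.19 + 3900·37.00)/52090 = 15.90 mg/L.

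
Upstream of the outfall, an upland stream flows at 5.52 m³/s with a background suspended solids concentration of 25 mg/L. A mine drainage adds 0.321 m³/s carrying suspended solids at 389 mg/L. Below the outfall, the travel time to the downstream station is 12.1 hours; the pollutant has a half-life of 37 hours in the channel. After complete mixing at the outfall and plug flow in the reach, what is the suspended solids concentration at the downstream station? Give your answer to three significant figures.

Mixed concentration C = ΣQC/ΣQ = (5.520·25.00 + 0.3210·389.0) / 5.841 = 262.9/5.841 = 45.00 mg/L.
Half-life 37 h → k = ln 2 / 37 = 0.01873 h⁻¹ = 0.4496 d⁻¹.
Applying C = C₀e^(−kt): 45.00 × 0.7972 = 35.88 mg/L.

35.9 mg/L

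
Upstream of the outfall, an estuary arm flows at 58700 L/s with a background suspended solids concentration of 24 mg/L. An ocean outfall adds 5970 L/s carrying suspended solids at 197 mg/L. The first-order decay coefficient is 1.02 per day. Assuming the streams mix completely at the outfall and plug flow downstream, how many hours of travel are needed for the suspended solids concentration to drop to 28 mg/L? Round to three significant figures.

8.37 h

Mass balance: C = (58700·24.00 + 5970·197.0) / 64670 = 2585000/64670 = 39.97 mg/L.
39.97·exp(−k·t) = 28 → t = ln(39.97/28)/k = 30150 s = 8.375 h.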